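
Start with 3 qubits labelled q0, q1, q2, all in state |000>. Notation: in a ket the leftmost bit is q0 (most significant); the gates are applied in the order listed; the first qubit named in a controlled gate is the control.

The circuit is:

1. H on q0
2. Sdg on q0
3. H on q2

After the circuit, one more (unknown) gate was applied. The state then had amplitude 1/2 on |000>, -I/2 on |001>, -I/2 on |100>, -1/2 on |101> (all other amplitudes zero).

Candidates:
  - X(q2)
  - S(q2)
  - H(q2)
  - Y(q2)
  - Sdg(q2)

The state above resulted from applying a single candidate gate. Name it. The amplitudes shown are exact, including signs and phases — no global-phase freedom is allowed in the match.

The applied gate was Sdg(q2).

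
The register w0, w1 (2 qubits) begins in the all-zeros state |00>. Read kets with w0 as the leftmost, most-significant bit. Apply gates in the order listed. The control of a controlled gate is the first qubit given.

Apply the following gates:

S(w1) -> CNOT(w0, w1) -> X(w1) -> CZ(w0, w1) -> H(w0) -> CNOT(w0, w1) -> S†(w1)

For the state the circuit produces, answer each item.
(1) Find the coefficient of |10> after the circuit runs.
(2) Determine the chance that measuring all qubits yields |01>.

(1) |10> carries amplitude sqrt(2)/2 in the final state.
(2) The probability of measuring |01> is 1/2.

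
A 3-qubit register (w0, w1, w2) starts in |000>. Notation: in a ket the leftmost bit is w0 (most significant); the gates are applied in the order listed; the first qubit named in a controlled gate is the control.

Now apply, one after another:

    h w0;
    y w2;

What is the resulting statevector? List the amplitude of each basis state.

After the circuit, the state carries amplitude sqrt(2)*I/2 on |001>, sqrt(2)*I/2 on |101>, and 0 on every other basis state.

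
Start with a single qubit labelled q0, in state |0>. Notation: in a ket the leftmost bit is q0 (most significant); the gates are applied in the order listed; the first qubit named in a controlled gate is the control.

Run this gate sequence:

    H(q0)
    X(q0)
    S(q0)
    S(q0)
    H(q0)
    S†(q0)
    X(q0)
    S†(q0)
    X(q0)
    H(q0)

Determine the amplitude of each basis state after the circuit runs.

The final amplitudes are -sqrt(2)*I/2 on |0>, sqrt(2)*I/2 on |1>.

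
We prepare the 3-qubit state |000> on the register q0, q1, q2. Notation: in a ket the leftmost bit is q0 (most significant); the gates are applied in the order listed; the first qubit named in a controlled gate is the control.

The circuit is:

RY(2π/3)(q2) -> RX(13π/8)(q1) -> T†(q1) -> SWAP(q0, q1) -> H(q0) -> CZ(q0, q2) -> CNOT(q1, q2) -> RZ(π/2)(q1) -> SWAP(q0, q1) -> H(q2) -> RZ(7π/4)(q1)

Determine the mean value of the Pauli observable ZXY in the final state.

The observable ZXY averages to -sqrt(3*sqrt(2) + 6)/8 - sqrt(12 - 6*sqrt(2))/8.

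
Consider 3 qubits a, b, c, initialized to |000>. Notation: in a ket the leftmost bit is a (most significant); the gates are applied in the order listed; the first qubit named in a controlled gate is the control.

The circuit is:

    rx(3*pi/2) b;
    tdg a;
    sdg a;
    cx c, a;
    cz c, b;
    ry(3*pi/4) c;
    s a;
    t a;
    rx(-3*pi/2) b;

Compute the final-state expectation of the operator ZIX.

The observable ZIX averages to sqrt(2)/2.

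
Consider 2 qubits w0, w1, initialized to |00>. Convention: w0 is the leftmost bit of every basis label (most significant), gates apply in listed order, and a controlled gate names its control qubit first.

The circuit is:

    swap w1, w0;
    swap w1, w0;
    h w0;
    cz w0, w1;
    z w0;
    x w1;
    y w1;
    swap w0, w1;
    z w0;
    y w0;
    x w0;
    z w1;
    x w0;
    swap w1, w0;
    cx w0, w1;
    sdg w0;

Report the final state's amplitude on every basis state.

The final amplitudes are 0 on |00>, sqrt(2)/2 on |01>, -sqrt(2)*I/2 on |10>, 0 on |11>.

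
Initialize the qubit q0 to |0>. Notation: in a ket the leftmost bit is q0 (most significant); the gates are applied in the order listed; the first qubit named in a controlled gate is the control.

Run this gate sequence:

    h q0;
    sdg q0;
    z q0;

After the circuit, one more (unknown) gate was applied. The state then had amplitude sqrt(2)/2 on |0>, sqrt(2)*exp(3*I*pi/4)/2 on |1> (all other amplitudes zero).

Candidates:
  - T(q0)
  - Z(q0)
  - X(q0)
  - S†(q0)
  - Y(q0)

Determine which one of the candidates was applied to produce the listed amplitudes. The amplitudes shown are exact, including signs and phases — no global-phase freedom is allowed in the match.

It was T(q0) that produced the state shown.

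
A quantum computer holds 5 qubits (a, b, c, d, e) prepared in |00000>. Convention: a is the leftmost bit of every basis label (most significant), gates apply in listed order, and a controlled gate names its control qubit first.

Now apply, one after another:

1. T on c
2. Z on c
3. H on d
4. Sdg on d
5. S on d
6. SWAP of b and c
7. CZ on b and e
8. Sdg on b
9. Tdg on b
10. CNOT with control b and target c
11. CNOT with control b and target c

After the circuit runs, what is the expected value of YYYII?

In the final state, YYYII has expectation 0. Key observation: the block from step 10 through step 11 cancels to the identity and can be dropped.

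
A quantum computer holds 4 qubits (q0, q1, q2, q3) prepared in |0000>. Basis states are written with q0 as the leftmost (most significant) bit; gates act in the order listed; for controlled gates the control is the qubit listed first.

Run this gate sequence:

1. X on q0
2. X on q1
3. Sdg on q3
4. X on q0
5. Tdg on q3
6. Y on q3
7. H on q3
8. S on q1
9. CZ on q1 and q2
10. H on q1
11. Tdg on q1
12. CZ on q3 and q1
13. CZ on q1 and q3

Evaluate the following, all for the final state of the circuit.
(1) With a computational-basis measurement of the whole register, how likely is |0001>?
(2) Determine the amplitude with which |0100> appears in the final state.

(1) The probability of measuring |0001> is 1/4.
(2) The final state's coefficient on |0100> equals -exp(3*I*pi/4)/2.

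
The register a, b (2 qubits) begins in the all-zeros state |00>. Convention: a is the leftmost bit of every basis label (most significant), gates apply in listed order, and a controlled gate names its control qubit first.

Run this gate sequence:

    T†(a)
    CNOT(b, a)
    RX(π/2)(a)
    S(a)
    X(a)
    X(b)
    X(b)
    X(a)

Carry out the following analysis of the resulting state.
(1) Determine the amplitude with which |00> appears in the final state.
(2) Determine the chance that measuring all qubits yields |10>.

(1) The amplitude on |00> is sqrt(2)/2. Key observation: steps 5-8 multiply out to the identity, so the circuit reduces to the remaining gates.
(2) The probability of measuring |10> is 1/2.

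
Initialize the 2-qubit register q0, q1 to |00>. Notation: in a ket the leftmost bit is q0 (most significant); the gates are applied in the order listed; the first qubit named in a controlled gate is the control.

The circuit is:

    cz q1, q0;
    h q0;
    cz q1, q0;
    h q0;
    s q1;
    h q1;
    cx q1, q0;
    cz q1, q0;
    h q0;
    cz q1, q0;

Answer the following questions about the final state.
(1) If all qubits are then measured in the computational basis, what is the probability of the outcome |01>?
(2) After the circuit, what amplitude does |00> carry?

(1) Outcome |01> occurs with probability 1/4.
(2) The final state's coefficient on |00> equals 1/2.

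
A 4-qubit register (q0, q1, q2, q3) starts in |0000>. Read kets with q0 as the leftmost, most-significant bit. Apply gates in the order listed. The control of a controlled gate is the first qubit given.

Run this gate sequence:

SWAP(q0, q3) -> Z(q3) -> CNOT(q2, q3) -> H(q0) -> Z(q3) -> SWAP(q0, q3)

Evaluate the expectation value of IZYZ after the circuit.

The expectation value of IZYZ is 0.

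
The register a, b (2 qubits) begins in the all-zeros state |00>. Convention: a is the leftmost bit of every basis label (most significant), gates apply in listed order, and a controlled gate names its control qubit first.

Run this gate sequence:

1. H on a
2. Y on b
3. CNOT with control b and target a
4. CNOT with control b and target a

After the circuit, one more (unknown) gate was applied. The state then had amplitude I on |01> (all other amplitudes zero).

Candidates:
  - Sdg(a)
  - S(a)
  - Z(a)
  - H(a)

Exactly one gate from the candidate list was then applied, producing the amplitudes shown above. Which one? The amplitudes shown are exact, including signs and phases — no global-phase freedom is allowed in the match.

The applied gate was H(a).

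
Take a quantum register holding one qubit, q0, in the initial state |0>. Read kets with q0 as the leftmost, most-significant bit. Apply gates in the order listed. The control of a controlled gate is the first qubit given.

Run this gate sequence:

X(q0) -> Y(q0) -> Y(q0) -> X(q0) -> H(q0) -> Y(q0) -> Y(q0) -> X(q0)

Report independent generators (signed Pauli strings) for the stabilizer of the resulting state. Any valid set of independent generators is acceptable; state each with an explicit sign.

The final state is stabilized by the group generated by +X; other independent generating sets are equally valid.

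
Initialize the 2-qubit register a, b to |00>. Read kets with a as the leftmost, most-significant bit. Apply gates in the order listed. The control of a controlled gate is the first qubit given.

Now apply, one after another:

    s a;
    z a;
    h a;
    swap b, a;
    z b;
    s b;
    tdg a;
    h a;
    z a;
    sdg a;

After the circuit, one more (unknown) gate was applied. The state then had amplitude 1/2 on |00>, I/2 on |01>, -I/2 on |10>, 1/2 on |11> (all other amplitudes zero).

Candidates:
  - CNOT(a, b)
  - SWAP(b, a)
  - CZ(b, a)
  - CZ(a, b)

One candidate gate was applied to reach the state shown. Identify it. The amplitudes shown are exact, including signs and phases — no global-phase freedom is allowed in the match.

The unique candidate consistent with the amplitudes is SWAP(b, a).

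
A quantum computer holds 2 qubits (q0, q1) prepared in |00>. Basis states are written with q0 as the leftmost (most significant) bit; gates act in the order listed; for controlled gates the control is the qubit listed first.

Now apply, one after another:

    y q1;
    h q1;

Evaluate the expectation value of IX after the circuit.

The observable IX averages to -1.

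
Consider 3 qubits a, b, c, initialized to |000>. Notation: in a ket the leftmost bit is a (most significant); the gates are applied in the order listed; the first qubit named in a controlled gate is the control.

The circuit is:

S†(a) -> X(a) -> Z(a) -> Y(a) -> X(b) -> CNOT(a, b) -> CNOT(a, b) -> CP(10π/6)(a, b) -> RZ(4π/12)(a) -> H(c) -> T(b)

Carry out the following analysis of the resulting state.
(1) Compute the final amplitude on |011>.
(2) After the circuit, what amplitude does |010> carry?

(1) |011> carries amplitude sqrt(2)*exp(7*I*pi/12)/2 in the final state.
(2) |010> carries amplitude sqrt(2)*exp(7*I*pi/12)/2 in the final state.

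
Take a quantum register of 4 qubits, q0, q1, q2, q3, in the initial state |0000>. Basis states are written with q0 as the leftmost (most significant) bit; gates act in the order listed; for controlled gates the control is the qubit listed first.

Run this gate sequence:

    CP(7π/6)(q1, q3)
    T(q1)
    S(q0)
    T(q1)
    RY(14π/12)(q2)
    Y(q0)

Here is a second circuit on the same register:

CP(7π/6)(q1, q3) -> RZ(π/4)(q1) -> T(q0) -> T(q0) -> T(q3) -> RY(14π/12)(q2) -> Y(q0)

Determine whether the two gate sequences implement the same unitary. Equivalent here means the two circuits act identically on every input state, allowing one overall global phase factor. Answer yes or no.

No, they are not equivalent — no single phase factor reconciles the two unitaries.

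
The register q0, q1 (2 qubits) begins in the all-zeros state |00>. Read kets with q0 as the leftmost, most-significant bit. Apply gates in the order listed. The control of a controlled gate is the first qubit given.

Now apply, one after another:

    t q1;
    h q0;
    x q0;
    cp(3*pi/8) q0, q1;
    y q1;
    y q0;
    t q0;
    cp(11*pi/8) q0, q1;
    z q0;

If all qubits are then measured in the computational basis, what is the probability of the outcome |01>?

The probability of measuring |01> is 1/2.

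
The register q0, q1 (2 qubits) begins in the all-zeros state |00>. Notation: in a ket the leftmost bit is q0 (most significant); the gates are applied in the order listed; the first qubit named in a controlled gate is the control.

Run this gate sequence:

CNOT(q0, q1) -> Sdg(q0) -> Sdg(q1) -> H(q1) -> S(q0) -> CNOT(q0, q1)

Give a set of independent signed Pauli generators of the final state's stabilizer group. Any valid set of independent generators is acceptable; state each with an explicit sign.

The final state is stabilized by the group generated by +IX, +ZI; other independent generating sets are equally valid.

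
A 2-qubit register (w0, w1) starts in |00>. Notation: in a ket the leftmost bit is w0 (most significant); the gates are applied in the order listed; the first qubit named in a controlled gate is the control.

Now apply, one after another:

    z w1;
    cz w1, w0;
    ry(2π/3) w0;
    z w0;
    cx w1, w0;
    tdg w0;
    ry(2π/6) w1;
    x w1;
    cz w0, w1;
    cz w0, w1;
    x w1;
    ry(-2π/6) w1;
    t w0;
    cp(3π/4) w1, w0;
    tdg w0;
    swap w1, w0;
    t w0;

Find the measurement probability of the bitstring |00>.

A full measurement returns |00> with probability 1/4. Key observation: steps 7-12 multiply out to the identity, so the circuit reduces to the remaining gates.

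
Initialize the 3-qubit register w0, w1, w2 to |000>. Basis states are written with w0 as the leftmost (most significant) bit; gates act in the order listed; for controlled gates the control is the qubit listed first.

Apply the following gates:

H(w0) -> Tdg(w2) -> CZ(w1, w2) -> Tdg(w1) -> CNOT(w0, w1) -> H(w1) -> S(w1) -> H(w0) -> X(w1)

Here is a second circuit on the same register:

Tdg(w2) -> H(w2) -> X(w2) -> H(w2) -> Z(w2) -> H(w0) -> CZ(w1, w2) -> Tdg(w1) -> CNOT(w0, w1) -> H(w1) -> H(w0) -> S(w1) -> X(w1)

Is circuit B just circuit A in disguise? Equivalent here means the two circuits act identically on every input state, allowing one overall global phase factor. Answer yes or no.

Yes — the two circuits implement the same unitary up to a global phase.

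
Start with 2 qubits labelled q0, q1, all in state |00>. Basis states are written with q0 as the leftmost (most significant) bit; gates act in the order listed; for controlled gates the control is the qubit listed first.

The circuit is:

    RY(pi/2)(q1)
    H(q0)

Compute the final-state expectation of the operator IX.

In the final state, IX has expectation 1.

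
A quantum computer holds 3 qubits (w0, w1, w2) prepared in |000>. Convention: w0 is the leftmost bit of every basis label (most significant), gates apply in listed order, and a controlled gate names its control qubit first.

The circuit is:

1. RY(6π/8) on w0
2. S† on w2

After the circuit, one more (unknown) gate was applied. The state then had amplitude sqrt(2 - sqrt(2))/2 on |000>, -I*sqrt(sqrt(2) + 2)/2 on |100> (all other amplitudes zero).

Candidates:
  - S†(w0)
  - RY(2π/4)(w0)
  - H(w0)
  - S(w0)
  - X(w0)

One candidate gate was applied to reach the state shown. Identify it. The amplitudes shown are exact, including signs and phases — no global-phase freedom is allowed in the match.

The applied gate was S†(w0).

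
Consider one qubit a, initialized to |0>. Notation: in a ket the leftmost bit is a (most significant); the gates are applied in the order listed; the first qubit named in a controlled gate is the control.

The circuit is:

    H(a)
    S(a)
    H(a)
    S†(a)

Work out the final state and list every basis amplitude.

The resulting statevector has amplitude 1/2 + I/2 on |0>, -1/2 - I/2 on |1>.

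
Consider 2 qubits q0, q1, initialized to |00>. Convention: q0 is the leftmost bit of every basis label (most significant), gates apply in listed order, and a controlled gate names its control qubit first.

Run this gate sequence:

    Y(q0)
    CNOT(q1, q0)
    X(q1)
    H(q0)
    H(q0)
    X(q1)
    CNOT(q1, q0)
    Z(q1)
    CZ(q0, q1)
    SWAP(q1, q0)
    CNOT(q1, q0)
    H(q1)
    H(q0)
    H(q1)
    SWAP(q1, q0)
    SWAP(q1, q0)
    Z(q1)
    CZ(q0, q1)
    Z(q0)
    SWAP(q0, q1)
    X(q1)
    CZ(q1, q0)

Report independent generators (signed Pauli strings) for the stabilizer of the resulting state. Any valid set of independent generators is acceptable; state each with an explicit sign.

The final state is stabilized by the group generated by +IX, -ZI; other independent generating sets are equally valid. Key observation: steps 2-7 multiply out to the identity, so the circuit reduces to the remaining gates.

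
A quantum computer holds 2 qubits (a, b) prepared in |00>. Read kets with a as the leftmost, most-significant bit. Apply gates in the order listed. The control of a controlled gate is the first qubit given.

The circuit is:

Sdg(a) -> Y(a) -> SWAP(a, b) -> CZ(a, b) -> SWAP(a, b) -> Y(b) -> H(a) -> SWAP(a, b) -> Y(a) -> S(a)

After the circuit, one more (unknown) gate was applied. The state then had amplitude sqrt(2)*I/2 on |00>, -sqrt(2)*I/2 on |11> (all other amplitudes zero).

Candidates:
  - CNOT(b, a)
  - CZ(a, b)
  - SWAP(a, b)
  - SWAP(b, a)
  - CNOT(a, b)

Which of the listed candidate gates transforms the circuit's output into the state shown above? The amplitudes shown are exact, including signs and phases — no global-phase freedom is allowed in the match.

The applied gate was CNOT(b, a).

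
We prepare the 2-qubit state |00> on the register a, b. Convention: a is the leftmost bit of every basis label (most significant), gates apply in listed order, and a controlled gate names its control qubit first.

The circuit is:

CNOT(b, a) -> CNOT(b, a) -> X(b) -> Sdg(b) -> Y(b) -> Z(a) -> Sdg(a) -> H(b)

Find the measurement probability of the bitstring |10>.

The probability of measuring |10> is 0.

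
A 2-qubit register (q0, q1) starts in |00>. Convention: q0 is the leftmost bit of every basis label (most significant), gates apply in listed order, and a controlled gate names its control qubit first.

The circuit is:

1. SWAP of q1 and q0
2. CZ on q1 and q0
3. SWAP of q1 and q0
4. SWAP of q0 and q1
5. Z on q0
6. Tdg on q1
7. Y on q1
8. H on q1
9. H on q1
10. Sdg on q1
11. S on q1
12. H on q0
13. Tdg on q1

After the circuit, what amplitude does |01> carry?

|01> carries amplitude sqrt(2)*exp(I*pi/4)/2 in the final state. Key observation: the block from step 8 through step 9 cancels to the identity and can be dropped.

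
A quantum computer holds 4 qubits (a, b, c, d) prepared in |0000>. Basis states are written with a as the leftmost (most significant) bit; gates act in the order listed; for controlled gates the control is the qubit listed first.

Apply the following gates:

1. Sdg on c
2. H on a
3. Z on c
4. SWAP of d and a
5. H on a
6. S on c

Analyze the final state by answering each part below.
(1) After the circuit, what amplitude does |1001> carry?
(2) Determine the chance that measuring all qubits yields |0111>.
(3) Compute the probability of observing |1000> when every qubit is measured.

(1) The amplitude on |1001> is 1/2.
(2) A full measurement returns |0111> with probability 0.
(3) Outcome |1000> occurs with probability 1/4.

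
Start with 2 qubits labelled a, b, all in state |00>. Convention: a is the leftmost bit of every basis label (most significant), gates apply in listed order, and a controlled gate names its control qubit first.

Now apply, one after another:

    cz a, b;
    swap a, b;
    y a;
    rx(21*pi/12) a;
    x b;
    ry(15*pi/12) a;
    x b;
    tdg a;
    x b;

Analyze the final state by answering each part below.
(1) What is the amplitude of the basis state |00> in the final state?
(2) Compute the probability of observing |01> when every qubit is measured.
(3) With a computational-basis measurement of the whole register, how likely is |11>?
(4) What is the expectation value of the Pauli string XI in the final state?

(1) |00> carries amplitude 0 in the final state.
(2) The probability of measuring |01> is 3/4.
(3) Outcome |11> occurs with probability 1/4.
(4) The expectation value of XI is -1/2 + sqrt(2)/4.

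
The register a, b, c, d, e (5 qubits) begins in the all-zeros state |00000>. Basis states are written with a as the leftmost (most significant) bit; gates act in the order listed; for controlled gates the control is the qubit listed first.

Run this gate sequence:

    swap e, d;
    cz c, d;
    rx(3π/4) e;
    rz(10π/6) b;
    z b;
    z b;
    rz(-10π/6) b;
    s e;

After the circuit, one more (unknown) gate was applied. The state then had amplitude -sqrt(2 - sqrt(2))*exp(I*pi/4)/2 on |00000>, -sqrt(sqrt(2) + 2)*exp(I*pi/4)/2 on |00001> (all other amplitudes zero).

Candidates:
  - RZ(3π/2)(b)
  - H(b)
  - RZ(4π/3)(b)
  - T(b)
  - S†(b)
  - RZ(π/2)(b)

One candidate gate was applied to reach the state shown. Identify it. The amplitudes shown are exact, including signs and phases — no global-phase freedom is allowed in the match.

It was RZ(3π/2)(b) that produced the state shown. Key observation: the block from step 4 through step 7 cancels to the identity and can be dropped.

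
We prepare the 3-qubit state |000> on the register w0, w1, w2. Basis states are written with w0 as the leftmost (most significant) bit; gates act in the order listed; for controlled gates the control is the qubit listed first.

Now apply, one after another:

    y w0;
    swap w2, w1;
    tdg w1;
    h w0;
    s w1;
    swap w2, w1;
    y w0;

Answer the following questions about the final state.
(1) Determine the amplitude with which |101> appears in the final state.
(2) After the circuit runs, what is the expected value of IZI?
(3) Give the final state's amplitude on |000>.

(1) The final state's coefficient on |101> equals 0.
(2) In the final state, IZI has expectation 1.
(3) |000> carries amplitude -sqrt(2)/2 in the final state.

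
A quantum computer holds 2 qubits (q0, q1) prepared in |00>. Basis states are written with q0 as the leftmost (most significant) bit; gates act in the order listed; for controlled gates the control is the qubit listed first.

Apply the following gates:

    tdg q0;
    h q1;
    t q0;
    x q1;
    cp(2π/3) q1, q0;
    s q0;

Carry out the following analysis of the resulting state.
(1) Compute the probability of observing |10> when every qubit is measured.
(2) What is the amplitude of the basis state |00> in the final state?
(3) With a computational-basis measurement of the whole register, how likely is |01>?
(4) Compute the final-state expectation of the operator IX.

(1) A full measurement returns |10> with probability 0.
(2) The final state's coefficient on |00> equals sqrt(2)/2.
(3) The probability of measuring |01> is 1/2.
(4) The expectation value of IX is 1.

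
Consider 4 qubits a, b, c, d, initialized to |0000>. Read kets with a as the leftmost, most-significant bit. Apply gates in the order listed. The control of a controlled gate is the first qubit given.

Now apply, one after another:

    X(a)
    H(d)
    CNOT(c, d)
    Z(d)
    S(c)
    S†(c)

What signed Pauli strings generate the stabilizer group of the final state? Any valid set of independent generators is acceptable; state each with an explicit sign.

The stabilizer group can be generated by -IIIX, -ZIII, +IZII, +IIZI, among other valid generating sets.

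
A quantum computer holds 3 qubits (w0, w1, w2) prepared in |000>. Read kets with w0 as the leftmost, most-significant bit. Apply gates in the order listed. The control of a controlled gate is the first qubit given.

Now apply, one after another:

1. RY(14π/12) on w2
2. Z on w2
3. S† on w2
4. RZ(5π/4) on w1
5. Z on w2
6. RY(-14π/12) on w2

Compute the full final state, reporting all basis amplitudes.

The final amplitudes are (-2 + sqrt(3) + sqrt(3)*I + 2*I)*exp(3*I*pi/8)/4 on |000>, (-1 - I)*exp(3*I*pi/8)/4 on |001>, and 0 on every other basis state.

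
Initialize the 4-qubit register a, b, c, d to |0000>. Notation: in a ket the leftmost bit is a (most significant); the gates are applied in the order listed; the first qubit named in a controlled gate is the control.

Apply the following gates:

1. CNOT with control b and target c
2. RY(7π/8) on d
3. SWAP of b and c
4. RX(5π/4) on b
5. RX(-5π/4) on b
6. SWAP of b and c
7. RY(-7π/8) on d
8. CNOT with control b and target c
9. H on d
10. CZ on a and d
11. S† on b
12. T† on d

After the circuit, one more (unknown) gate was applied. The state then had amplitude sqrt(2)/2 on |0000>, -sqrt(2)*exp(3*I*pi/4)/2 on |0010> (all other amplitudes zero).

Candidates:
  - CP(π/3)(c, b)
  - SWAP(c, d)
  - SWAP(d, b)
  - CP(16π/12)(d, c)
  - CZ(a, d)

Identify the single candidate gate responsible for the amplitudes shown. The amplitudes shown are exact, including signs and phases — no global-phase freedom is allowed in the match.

The applied gate was SWAP(c, d). Key observation: steps 1-8 multiply out to the identity, so the circuit reduces to the remaining gates.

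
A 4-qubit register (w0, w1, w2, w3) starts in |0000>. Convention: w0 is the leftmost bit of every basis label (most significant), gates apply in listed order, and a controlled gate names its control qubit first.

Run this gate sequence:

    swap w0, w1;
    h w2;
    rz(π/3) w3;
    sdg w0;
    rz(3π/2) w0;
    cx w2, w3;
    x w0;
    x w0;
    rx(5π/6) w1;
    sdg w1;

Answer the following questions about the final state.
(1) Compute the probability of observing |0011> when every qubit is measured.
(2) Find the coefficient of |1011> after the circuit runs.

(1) Outcome |0011> occurs with probability 1/4 - sqrt(3)/8.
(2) The final state's coefficient on |1011> equals 0.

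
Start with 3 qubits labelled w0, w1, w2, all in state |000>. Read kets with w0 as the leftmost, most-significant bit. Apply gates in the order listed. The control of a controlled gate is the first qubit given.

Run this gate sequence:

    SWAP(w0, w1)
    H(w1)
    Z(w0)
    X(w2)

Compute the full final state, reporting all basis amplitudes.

The resulting statevector has amplitude sqrt(2)/2 on |001>, sqrt(2)/2 on |011>, and 0 on every other basis state.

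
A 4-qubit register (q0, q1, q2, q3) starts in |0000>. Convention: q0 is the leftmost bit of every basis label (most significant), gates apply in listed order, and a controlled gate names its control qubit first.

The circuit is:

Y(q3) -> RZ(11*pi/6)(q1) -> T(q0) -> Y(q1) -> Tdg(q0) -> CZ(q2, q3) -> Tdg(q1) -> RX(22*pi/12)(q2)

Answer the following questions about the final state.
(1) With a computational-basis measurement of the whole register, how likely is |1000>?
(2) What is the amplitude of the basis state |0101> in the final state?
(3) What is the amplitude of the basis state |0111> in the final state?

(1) Outcome |1000> occurs with probability 0.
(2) The final state's coefficient on |0101> equals (sqrt(2) + sqrt(6))*exp(5*I*pi/6)/4.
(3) The amplitude on |0111> is (-sqrt(6) + sqrt(2))*exp(I*pi/3)/4.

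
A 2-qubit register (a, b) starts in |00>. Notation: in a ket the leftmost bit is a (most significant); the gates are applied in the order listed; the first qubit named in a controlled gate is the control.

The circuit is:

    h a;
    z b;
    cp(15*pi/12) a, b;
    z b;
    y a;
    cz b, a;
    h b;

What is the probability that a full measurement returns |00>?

A full measurement returns |00> with probability 1/4.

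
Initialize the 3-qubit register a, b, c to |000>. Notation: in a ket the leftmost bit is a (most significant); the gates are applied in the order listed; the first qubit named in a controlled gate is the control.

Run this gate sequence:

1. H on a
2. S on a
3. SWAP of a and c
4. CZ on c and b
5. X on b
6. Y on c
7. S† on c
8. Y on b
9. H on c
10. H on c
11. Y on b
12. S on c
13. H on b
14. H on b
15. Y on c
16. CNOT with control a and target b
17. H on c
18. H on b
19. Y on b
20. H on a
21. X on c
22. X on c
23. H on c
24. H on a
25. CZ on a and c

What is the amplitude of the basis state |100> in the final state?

|100> carries amplitude 0 in the final state. Key observation: steps 7-12 multiply out to the identity, so the circuit reduces to the remaining gates.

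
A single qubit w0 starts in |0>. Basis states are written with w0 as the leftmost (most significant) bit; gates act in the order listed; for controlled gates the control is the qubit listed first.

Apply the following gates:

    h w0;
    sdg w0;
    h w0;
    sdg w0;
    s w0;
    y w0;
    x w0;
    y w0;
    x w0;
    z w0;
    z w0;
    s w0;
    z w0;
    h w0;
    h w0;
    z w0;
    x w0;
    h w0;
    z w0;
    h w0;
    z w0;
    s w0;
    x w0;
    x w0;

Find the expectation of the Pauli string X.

In the final state, X has expectation 0.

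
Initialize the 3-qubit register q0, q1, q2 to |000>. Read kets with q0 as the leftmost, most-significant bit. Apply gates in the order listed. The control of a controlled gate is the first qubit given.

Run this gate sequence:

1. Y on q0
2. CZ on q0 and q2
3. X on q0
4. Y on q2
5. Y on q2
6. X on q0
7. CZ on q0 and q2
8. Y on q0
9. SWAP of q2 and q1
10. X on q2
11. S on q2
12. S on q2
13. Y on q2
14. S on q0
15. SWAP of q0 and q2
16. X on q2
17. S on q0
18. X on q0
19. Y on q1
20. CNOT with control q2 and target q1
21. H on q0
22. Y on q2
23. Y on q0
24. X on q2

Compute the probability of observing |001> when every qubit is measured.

The probability of measuring |001> is 1/2. Key observation: steps 1-8 multiply out to the identity, so the circuit reduces to the remaining gates.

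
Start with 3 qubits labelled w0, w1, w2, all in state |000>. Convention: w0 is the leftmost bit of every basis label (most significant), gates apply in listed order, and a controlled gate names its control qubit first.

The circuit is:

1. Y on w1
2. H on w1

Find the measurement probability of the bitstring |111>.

The probability of measuring |111> is 0.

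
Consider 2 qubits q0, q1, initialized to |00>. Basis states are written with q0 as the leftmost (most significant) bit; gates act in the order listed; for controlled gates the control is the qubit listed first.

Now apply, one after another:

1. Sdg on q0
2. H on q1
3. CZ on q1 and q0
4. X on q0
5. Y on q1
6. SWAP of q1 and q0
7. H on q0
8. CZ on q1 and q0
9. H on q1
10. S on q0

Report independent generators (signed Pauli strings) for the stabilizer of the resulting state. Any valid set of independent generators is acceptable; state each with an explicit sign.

The stabilizer group can be generated by -IX, -ZI, among other valid generating sets.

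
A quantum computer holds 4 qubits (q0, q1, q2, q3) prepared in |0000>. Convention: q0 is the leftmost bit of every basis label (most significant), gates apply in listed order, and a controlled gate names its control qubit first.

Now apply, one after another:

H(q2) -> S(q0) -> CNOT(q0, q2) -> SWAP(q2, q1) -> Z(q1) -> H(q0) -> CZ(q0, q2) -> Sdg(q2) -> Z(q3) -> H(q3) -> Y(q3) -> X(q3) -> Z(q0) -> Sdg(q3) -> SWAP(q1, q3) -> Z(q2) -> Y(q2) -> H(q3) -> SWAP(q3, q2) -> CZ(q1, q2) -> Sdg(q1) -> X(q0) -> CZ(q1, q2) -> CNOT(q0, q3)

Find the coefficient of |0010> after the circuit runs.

The final state's coefficient on |0010> equals 0.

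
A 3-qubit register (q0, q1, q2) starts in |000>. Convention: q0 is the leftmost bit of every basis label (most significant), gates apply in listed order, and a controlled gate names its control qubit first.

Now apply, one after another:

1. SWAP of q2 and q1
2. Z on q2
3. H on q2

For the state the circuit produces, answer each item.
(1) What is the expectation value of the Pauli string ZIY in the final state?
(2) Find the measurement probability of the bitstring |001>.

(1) The expectation value of ZIY is 0.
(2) A full measurement returns |001> with probability 1/2.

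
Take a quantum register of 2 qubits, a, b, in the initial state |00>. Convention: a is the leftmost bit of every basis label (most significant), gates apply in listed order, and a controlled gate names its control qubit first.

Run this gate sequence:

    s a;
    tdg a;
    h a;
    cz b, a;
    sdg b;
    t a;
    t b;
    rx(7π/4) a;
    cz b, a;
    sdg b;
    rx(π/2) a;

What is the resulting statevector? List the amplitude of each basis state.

After the circuit, the state carries amplitude -sqrt(sqrt(2) + 2)/4 - sqrt(2 - sqrt(2))/4 - sqrt(2 - sqrt(2))*exp(3*I*pi/4)/4 + sqrt(sqrt(2) + 2)*exp(3*I*pi/4)/4 on |00>, 0 on |01>, -sqrt(sqrt(2) + 2)*exp(I*pi/4)/4 - I*sqrt(2 - sqrt(2))/4 - sqrt(2 - sqrt(2))*exp(I*pi/4)/4 + I*sqrt(sqrt(2) + 2)/4 on |10>, 0 on |11>.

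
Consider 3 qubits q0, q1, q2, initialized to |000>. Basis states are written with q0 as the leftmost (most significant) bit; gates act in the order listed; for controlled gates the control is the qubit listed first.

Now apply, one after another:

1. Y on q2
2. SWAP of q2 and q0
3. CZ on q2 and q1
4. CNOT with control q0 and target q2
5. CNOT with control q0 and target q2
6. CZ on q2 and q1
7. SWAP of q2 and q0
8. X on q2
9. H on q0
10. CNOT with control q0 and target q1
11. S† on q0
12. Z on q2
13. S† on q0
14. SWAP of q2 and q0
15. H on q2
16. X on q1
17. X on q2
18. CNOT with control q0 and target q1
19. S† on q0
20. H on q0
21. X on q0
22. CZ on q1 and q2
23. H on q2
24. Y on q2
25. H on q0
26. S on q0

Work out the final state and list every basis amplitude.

The final amplitudes are sqrt(2)/2 on |000>, sqrt(2)/2 on |010>, and 0 on every other basis state. Key observation: gates 2-7 undo each other exactly, leaving only the rest of the circuit to track.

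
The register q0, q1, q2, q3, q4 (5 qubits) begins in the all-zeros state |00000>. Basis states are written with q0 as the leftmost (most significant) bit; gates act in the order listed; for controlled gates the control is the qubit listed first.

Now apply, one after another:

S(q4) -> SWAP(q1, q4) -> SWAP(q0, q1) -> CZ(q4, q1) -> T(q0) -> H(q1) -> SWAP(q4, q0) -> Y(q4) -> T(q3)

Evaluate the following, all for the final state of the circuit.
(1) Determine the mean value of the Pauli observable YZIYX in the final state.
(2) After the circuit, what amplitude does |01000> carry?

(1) In the final state, YZIYX has expectation 0.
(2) The final state's coefficient on |01000> equals 0.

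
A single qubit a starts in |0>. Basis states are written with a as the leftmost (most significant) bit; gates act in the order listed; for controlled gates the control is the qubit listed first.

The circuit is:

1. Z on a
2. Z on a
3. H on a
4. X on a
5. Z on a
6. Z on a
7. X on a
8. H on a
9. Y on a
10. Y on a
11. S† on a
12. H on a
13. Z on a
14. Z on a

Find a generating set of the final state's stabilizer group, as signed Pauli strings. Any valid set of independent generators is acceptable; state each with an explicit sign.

The final state is stabilized by the group generated by +X; other independent generating sets are equally valid.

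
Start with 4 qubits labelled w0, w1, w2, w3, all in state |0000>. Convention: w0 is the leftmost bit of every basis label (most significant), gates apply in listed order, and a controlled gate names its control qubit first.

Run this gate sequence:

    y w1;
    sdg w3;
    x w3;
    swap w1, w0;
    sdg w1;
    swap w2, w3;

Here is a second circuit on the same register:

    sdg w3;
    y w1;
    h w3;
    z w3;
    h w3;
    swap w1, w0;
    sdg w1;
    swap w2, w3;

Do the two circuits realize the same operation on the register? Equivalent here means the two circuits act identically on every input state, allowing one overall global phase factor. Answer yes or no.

Yes — the two circuits implement the same unitary up to a global phase.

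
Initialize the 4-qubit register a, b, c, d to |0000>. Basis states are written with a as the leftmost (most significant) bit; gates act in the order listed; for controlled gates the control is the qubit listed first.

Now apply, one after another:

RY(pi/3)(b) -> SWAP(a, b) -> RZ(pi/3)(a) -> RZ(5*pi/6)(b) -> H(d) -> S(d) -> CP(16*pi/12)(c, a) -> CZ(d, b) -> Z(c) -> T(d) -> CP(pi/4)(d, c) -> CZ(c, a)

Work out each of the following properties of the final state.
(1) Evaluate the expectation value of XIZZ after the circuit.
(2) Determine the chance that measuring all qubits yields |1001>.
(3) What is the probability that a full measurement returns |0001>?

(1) The observable XIZZ averages to 0.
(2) A full measurement returns |1001> with probability 1/8.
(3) The probability of measuring |0001> is 3/8.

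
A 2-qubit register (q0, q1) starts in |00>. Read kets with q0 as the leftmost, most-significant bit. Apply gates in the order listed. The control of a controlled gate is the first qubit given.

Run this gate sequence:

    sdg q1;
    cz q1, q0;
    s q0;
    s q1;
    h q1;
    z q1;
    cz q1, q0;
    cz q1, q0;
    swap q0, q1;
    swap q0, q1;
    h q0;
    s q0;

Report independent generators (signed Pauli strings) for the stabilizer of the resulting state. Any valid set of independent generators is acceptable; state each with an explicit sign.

The final state is stabilized by the group generated by +YI, -IX; other independent generating sets are equally valid.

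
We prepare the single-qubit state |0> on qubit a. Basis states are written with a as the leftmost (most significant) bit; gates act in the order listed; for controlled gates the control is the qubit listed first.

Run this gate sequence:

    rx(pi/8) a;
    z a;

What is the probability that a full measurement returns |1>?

Outcome |1> occurs with probability sin(pi/16)**2.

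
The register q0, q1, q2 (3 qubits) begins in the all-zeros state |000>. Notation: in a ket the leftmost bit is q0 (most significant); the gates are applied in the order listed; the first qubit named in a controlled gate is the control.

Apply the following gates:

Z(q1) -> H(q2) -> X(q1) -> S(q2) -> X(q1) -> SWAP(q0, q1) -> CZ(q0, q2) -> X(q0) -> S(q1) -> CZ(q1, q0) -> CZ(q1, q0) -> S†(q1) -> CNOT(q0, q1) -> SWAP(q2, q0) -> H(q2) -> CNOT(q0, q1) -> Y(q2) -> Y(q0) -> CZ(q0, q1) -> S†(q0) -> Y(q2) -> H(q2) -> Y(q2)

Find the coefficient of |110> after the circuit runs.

The amplitude on |110> is sqrt(2)*I/2.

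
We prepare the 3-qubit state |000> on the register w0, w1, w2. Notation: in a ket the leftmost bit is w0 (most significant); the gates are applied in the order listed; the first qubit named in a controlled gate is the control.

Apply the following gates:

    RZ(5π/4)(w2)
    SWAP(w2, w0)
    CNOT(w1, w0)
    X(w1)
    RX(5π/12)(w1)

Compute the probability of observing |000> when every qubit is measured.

The probability of measuring |000> is -sqrt(6)/8 + sqrt(2)/8 + 1/2.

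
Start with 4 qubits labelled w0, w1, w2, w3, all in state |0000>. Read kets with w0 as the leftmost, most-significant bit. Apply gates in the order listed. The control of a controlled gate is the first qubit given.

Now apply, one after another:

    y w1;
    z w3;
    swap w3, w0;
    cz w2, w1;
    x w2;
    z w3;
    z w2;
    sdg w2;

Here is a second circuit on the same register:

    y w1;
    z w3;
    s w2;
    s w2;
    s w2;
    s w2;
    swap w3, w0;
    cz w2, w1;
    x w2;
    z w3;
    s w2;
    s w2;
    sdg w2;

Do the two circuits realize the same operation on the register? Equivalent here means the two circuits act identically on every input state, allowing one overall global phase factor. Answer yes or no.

Yes — the two circuits implement the same unitary up to a global phase.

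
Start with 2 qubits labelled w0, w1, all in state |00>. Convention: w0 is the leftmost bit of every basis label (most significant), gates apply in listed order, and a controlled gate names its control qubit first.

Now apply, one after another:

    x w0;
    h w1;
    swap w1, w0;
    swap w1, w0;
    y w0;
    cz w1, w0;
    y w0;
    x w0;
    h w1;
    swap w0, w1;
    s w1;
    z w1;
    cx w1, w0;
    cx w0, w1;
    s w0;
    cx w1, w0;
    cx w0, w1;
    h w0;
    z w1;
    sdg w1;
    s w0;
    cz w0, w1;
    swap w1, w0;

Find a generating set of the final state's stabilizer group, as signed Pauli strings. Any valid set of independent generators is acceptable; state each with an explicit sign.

The stabilizer group can be generated by +IY, +ZI, among other valid generating sets.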